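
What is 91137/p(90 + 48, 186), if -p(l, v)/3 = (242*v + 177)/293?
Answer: -8901047/45189 ≈ -196.97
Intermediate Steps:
p(l, v) = -531/293 - 726*v/293 (p(l, v) = -3*(242*v + 177)/293 = -3*(177 + 242*v)/293 = -3*(177/293 + 242*v/293) = -531/293 - 726*v/293)
91137/p(90 + 48, 186) = 91137/(-531/293 - 726/293*186) = 91137/(-531/293 - 135036/293) = 91137/(-135567/293) = 91137*(-293/135567) = -8901047/45189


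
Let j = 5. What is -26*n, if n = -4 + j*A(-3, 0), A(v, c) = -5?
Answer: 754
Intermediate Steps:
n = -29 (n = -4 + 5*(-5) = -4 - 25 = -29)
-26*n = -26*(-29) = 754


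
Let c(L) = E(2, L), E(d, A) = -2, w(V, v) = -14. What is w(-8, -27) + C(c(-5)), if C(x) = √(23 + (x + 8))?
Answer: -14 + √29 ≈ -8.6148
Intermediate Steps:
c(L) = -2
C(x) = √(31 + x) (C(x) = √(23 + (8 + x)) = √(31 + x))
w(-8, -27) + C(c(-5)) = -14 + √(31 - 2) = -14 + √29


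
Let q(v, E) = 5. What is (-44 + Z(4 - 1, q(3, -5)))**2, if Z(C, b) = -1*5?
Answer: 2401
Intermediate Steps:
Z(C, b) = -5
(-44 + Z(4 - 1, q(3, -5)))**2 = (-44 - 5)**2 = (-49)**2 = 2401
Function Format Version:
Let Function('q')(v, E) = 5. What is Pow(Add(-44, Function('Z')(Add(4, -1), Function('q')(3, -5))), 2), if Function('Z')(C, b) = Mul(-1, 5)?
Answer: 2401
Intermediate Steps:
Function('Z')(C, b) = -5
Pow(Add(-44, Function('Z')(Add(4, -1), Function('q')(3, -5))), 2) = Pow(Add(-44, -5), 2) = Pow(-49, 2) = 2401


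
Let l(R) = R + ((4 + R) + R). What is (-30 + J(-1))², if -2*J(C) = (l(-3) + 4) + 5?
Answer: 1024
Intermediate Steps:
l(R) = 4 + 3*R (l(R) = R + (4 + 2*R) = 4 + 3*R)
J(C) = -2 (J(C) = -(((4 + 3*(-3)) + 4) + 5)/2 = -(((4 - 9) + 4) + 5)/2 = -((-5 + 4) + 5)/2 = -(-1 + 5)/2 = -½*4 = -2)
(-30 + J(-1))² = (-30 - 2)² = (-32)² = 1024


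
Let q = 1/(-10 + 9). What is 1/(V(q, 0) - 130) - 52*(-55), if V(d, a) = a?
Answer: 371799/130 ≈ 2860.0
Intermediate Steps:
q = -1 (q = 1/(-1) = -1)
1/(V(q, 0) - 130) - 52*(-55) = 1/(0 - 130) - 52*(-55) = 1/(-130) + 2860 = -1/130 + 2860 = 371799/130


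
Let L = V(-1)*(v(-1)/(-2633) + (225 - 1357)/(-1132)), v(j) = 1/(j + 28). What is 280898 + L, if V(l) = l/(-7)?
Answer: 139785309116/497637 ≈ 2.8090e+5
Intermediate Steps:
v(j) = 1/(28 + j)
V(l) = -l/7 (V(l) = l*(-⅐) = -l/7)
L = 71090/497637 (L = (-⅐*(-1))*(1/((28 - 1)*(-2633)) + (225 - 1357)/(-1132)) = (-1/2633/27 - 1132*(-1/1132))/7 = ((1/27)*(-1/2633) + 1)/7 = (-1/71091 + 1)/7 = (⅐)*(71090/71091) = 71090/497637 ≈ 0.14286)
280898 + L = 280898 + 71090/497637 = 139785309116/497637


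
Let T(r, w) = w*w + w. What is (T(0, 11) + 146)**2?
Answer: 77284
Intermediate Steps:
T(r, w) = w + w**2 (T(r, w) = w**2 + w = w + w**2)
(T(0, 11) + 146)**2 = (11*(1 + 11) + 146)**2 = (11*12 + 146)**2 = (132 + 146)**2 = 278**2 = 77284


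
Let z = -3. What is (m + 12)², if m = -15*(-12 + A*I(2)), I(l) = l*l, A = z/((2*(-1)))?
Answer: 10404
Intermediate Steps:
A = 3/2 (A = -3/(2*(-1)) = -3/(-2) = -3*(-½) = 3/2 ≈ 1.5000)
I(l) = l²
m = 90 (m = -15*(-12 + (3/2)*2²) = -15*(-12 + (3/2)*4) = -15*(-12 + 6) = -15*(-6) = 90)
(m + 12)² = (90 + 12)² = 102² = 10404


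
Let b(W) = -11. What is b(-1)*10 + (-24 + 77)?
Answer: -57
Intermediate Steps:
b(-1)*10 + (-24 + 77) = -11*10 + (-24 + 77) = -110 + 53 = -57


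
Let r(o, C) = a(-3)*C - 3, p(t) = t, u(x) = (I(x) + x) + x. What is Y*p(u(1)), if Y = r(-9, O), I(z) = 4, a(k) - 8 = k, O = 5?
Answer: 132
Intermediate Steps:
a(k) = 8 + k
u(x) = 4 + 2*x (u(x) = (4 + x) + x = 4 + 2*x)
r(o, C) = -3 + 5*C (r(o, C) = (8 - 3)*C - 3 = 5*C - 3 = -3 + 5*C)
Y = 22 (Y = -3 + 5*5 = -3 + 25 = 22)
Y*p(u(1)) = 22*(4 + 2*1) = 22*(4 + 2) = 22*6 = 132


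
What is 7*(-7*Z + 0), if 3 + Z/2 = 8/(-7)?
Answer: 406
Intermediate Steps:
Z = -58/7 (Z = -6 + 2*(8/(-7)) = -6 + 2*(8*(-⅐)) = -6 + 2*(-8/7) = -6 - 16/7 = -58/7 ≈ -8.2857)
7*(-7*Z + 0) = 7*(-7*(-58/7) + 0) = 7*(58 + 0) = 7*58 = 406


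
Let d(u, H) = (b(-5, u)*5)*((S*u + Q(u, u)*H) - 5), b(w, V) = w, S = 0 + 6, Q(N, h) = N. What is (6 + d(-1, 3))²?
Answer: 126736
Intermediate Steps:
S = 6
d(u, H) = 125 - 150*u - 25*H*u (d(u, H) = (-5*5)*((6*u + u*H) - 5) = -25*((6*u + H*u) - 5) = -25*(-5 + 6*u + H*u) = 125 - 150*u - 25*H*u)
(6 + d(-1, 3))² = (6 + (125 - 150*(-1) - 25*3*(-1)))² = (6 + (125 + 150 + 75))² = (6 + 350)² = 356² = 126736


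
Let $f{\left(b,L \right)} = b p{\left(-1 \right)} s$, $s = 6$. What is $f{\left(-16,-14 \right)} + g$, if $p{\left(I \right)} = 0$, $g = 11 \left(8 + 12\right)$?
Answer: $220$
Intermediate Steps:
$g = 220$ ($g = 11 \cdot 20 = 220$)
$f{\left(b,L \right)} = 0$ ($f{\left(b,L \right)} = b 0 \cdot 6 = 0 \cdot 6 = 0$)
$f{\left(-16,-14 \right)} + g = 0 + 220 = 220$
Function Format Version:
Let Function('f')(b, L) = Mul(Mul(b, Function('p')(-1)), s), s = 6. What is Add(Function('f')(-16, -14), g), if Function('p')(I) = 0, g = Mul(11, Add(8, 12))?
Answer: 220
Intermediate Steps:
g = 220 (g = Mul(11, 20) = 220)
Function('f')(b, L) = 0 (Function('f')(b, L) = Mul(Mul(b, 0), 6) = Mul(0, 6) = 0)
Add(Function('f')(-16, -14), g) = Add(0, 220) = 220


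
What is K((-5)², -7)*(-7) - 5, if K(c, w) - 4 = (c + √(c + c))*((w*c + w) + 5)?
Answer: 30942 + 6195*√2 ≈ 39703.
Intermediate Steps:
K(c, w) = 4 + (c + √2*√c)*(5 + w + c*w) (K(c, w) = 4 + (c + √(c + c))*((w*c + w) + 5) = 4 + (c + √(2*c))*((c*w + w) + 5) = 4 + (c + √2*√c)*((w + c*w) + 5) = 4 + (c + √2*√c)*(5 + w + c*w))
K((-5)², -7)*(-7) - 5 = (4 + 5*(-5)² + (-5)²*(-7) - 7*((-5)²)² + 5*√2*√((-5)²) - 7*√2*√((-5)²) - 7*√2*((-5)²)^(3/2))*(-7) - 5 = (4 + 5*25 + 25*(-7) - 7*25² + 5*√2*√25 - 7*√2*√25 - 7*√2*25^(3/2))*(-7) - 5 = (4 + 125 - 175 - 7*625 + 5*√2*5 - 7*√2*5 - 7*√2*125)*(-7) - 5 = (4 + 125 - 175 - 4375 + 25*√2 - 35*√2 - 875*√2)*(-7) - 5 = (-4421 - 885*√2)*(-7) - 5 = (30947 + 6195*√2) - 5 = 30942 + 6195*√2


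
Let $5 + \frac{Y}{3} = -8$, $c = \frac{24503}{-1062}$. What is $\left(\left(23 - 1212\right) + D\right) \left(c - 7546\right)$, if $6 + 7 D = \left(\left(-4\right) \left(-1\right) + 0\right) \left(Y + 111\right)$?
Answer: $\frac{64636412555}{7434} \approx 8.6947 \cdot 10^{6}$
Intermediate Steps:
$c = - \frac{24503}{1062}$ ($c = 24503 \left(- \frac{1}{1062}\right) = - \frac{24503}{1062} \approx -23.073$)
$Y = -39$ ($Y = -15 + 3 \left(-8\right) = -15 - 24 = -39$)
$D = \frac{282}{7}$ ($D = - \frac{6}{7} + \frac{\left(\left(-4\right) \left(-1\right) + 0\right) \left(-39 + 111\right)}{7} = - \frac{6}{7} + \frac{\left(4 + 0\right) 72}{7} = - \frac{6}{7} + \frac{4 \cdot 72}{7} = - \frac{6}{7} + \frac{1}{7} \cdot 288 = - \frac{6}{7} + \frac{288}{7} = \frac{282}{7} \approx 40.286$)
$\left(\left(23 - 1212\right) + D\right) \left(c - 7546\right) = \left(\left(23 - 1212\right) + \frac{282}{7}\right) \left(- \frac{24503}{1062} - 7546\right) = \left(\left(23 - 1212\right) + \frac{282}{7}\right) \left(- \frac{8038355}{1062}\right) = \left(-1189 + \frac{282}{7}\right) \left(- \frac{8038355}{1062}\right) = \left(- \frac{8041}{7}\right) \left(- \frac{8038355}{1062}\right) = \frac{64636412555}{7434}$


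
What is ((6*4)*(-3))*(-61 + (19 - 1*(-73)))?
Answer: -2232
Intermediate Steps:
((6*4)*(-3))*(-61 + (19 - 1*(-73))) = (24*(-3))*(-61 + (19 + 73)) = -72*(-61 + 92) = -72*31 = -2232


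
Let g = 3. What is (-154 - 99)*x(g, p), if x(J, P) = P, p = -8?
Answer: 2024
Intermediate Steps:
(-154 - 99)*x(g, p) = (-154 - 99)*(-8) = -253*(-8) = 2024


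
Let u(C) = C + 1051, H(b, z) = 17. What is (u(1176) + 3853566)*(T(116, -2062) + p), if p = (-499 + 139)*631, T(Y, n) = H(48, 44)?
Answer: -875816389399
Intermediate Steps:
T(Y, n) = 17
u(C) = 1051 + C
p = -227160 (p = -360*631 = -227160)
(u(1176) + 3853566)*(T(116, -2062) + p) = ((1051 + 1176) + 3853566)*(17 - 227160) = (2227 + 3853566)*(-227143) = 3855793*(-227143) = -875816389399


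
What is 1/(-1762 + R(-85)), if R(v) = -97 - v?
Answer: -1/1774 ≈ -0.00056370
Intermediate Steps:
1/(-1762 + R(-85)) = 1/(-1762 + (-97 - 1*(-85))) = 1/(-1762 + (-97 + 85)) = 1/(-1762 - 12) = 1/(-1774) = -1/1774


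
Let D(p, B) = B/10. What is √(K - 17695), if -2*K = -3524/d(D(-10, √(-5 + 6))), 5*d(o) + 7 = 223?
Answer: I*√5719965/18 ≈ 132.87*I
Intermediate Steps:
D(p, B) = B/10 (D(p, B) = B*(⅒) = B/10)
d(o) = 216/5 (d(o) = -7/5 + (⅕)*223 = -7/5 + 223/5 = 216/5)
K = 4405/108 (K = -(-1762)/216/5 = -(-1762)*5/216 = -½*(-4405/54) = 4405/108 ≈ 40.787)
√(K - 17695) = √(4405/108 - 17695) = √(-1906655/108) = I*√5719965/18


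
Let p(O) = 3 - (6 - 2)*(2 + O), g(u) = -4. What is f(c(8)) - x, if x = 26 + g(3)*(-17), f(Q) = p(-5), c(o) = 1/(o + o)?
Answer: -79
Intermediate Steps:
c(o) = 1/(2*o)
p(O) = -5 - 4*O (p(O) = 3 - 4*(2 + O) = 3 - (8 + 4*O) = 3 + (-8 - 4*O) = -5 - 4*O)
f(Q) = 15 (f(Q) = -5 - 4*(-5) = -5 + 20 = 15)
x = 94 (x = 26 - 4*(-17) = 26 + 68 = 94)
f(c(8)) - x = 15 - 1*94 = 15 - 94 = -79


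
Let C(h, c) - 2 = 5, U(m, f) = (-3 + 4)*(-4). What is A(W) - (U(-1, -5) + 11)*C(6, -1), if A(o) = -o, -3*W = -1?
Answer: -148/3 ≈ -49.333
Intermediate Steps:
W = ⅓ (W = -⅓*(-1) = ⅓ ≈ 0.33333)
U(m, f) = -4 (U(m, f) = 1*(-4) = -4)
C(h, c) = 7 (C(h, c) = 2 + 5 = 7)
A(W) - (U(-1, -5) + 11)*C(6, -1) = -1*⅓ - (-4 + 11)*7 = -⅓ - 7*7 = -⅓ - 1*49 = -⅓ - 49 = -148/3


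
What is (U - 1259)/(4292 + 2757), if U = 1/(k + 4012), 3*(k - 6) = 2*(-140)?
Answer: -14823463/82994926 ≈ -0.17861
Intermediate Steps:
k = -262/3 (k = 6 + (2*(-140))/3 = 6 + (⅓)*(-280) = 6 - 280/3 = -262/3 ≈ -87.333)
U = 3/11774 (U = 1/(-262/3 + 4012) = 1/(11774/3) = 3/11774 ≈ 0.00025480)
(U - 1259)/(4292 + 2757) = (3/11774 - 1259)/(4292 + 2757) = -14823463/11774/7049 = -14823463/11774*1/7049 = -14823463/82994926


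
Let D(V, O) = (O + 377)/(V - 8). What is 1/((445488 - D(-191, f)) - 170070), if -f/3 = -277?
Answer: 199/54809390 ≈ 3.6308e-6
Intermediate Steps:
f = 831 (f = -3*(-277) = 831)
D(V, O) = (377 + O)/(-8 + V)
1/((445488 - D(-191, f)) - 170070) = 1/((445488 - (377 + 831)/(-8 - 191)) - 170070) = 1/((445488 - 1208/(-199)) - 170070) = 1/((445488 - (-1)*1208/199) - 170070) = 1/((445488 - 1*(-1208/199)) - 170070) = 1/((445488 + 1208/199) - 170070) = 1/(88653320/199 - 170070) = 1/(54809390/199) = 199/54809390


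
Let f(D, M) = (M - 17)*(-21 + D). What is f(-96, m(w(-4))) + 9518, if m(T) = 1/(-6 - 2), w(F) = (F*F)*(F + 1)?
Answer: 92173/8 ≈ 11522.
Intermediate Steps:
w(F) = F²*(1 + F)
m(T) = -⅛ (m(T) = 1/(-8) = -⅛)
f(D, M) = (-21 + D)*(-17 + M) (f(D, M) = (-17 + M)*(-21 + D) = (-21 + D)*(-17 + M))
f(-96, m(w(-4))) + 9518 = (357 - 21*(-⅛) - 17*(-96) - 96*(-⅛)) + 9518 = (357 + 21/8 + 1632 + 12) + 9518 = 16029/8 + 9518 = 92173/8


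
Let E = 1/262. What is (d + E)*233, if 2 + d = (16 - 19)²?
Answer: 427555/262 ≈ 1631.9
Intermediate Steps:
E = 1/262 ≈ 0.0038168
d = 7 (d = -2 + (16 - 19)² = -2 + (-3)² = -2 + 9 = 7)
(d + E)*233 = (7 + 1/262)*233 = (1835/262)*233 = 427555/262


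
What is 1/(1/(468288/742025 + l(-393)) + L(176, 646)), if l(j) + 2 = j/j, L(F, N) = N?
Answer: 273737/176092077 ≈ 0.0015545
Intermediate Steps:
l(j) = -1 (l(j) = -2 + j/j = -2 + 1 = -1)
1/(1/(468288/742025 + l(-393)) + L(176, 646)) = 1/(1/(468288/742025 - 1) + 646) = 1/(1/(-273737/742025) + 646) = 1/(-742025/273737 + 646) = 1/(176092077/273737) = 273737/176092077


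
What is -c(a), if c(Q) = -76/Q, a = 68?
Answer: 19/17 ≈ 1.1176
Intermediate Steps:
-c(a) = -(-76)/68 = -1*(-19/17) = 19/17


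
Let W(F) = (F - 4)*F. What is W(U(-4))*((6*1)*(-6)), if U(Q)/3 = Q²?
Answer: -76032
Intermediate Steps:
U(Q) = 3*Q²
W(F) = F*(-4 + F) (W(F) = (-4 + F)*F = F*(-4 + F))
W(U(-4))*((6*1)*(-6)) = ((3*(-4)²)*(-4 + 3*(-4)²))*((6*1)*(-6)) = ((3*16)*(-4 + 3*16))*(6*(-6)) = (48*(-4 + 48))*(-36) = (48*44)*(-36) = 2112*(-36) = -76032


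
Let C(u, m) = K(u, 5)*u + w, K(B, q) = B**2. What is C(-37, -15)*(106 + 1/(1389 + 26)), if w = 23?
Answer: -1518808866/283 ≈ -5.3668e+6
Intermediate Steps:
C(u, m) = 23 + u**3 (C(u, m) = u**2*u + 23 = u**3 + 23 = 23 + u**3)
C(-37, -15)*(106 + 1/(1389 + 26)) = (23 + (-37)**3)*(106 + 1/(1389 + 26)) = (23 - 50653)*(106 + 1/1415) = -50630*(106 + 1/1415) = -50630*149991/1415 = -1518808866/283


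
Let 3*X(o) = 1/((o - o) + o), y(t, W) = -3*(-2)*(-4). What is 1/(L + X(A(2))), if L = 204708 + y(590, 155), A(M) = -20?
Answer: 60/12281039 ≈ 4.8856e-6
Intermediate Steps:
y(t, W) = -24 (y(t, W) = 6*(-4) = -24)
X(o) = 1/(3*o) (X(o) = 1/(3*((o - o) + o)) = 1/(3*(0 + o)) = 1/(3*o))
L = 204684 (L = 204708 - 24 = 204684)
1/(L + X(A(2))) = 1/(204684 + (⅓)/(-20)) = 1/(204684 + (⅓)*(-1/20)) = 1/(204684 - 1/60) = 1/(12281039/60) = 60/12281039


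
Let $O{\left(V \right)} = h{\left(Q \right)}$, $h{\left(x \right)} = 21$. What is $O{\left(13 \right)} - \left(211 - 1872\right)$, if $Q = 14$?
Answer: $1682$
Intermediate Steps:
$O{\left(V \right)} = 21$
$O{\left(13 \right)} - \left(211 - 1872\right) = 21 - \left(211 - 1872\right) = 21 - -1661 = 21 + 1661 = 1682$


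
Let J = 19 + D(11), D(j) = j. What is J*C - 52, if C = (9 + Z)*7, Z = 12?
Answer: 4358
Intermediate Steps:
C = 147 (C = (9 + 12)*7 = 21*7 = 147)
J = 30 (J = 19 + 11 = 30)
J*C - 52 = 30*147 - 52 = 4410 - 52 = 4358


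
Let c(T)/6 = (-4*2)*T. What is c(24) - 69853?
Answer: -71005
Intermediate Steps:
c(T) = -48*T (c(T) = 6*((-4*2)*T) = 6*(-8*T) = -48*T)
c(24) - 69853 = -48*24 - 69853 = -1152 - 69853 = -71005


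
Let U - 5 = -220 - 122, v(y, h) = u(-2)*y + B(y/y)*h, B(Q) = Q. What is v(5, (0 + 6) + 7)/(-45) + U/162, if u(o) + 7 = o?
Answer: -1109/810 ≈ -1.3691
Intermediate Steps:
u(o) = -7 + o
v(y, h) = h - 9*y (v(y, h) = (-7 - 2)*y + (y/y)*h = -9*y + 1*h = -9*y + h = h - 9*y)
U = -337 (U = 5 + (-220 - 122) = 5 - 342 = -337)
v(5, (0 + 6) + 7)/(-45) + U/162 = (((0 + 6) + 7) - 9*5)/(-45) - 337/162 = ((6 + 7) - 45)*(-1/45) - 337*1/162 = (13 - 45)*(-1/45) - 337/162 = -32*(-1/45) - 337/162 = 32/45 - 337/162 = -1109/810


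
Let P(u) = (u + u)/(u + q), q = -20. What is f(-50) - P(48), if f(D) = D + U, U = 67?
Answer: 95/7 ≈ 13.571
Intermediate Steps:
P(u) = 2*u/(-20 + u) (P(u) = (u + u)/(u - 20) = (2*u)/(-20 + u) = 2*u/(-20 + u))
f(D) = 67 + D (f(D) = D + 67 = 67 + D)
f(-50) - P(48) = (67 - 50) - 2*48/(-20 + 48) = 17 - 2*48/28 = 17 - 1*24/7 = 17 - 24/7 = 95/7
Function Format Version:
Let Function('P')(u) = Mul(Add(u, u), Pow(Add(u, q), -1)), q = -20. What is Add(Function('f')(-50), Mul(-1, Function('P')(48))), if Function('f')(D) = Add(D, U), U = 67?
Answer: Rational(95, 7) ≈ 13.571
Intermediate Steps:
Function('P')(u) = Mul(2, u, Pow(Add(-20, u), -1)) (Function('P')(u) = Mul(Add(u, u), Pow(Add(u, -20), -1)) = Mul(Mul(2, u), Pow(Add(-20, u), -1)) = Mul(2, u, Pow(Add(-20, u), -1)))
Function('f')(D) = Add(67, D) (Function('f')(D) = Add(D, 67) = Add(67, D))
Add(Function('f')(-50), Mul(-1, Function('P')(48))) = Add(Add(67, -50), Mul(-1, Mul(2, 48, Pow(Add(-20, 48), -1)))) = Add(17, Mul(-1, Mul(2, 48, Pow(28, -1)))) = Add(17, Mul(-1, Mul(2, 48, Rational(1, 28)))) = Add(17, Mul(-1, Rational(24, 7))) = Add(17, Rational(-24, 7)) = Rational(95, 7)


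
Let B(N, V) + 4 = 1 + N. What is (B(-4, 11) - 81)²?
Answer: 7744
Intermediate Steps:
B(N, V) = -3 + N (B(N, V) = -4 + (1 + N) = -3 + N)
(B(-4, 11) - 81)² = ((-3 - 4) - 81)² = (-7 - 81)² = (-88)² = 7744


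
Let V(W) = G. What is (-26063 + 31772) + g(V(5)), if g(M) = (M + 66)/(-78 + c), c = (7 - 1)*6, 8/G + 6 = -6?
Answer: 51367/9 ≈ 5707.4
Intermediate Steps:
G = -⅔ (G = 8/(-6 - 6) = 8/(-12) = 8*(-1/12) = -⅔ ≈ -0.66667)
V(W) = -⅔
c = 36 (c = 6*6 = 36)
g(M) = -11/7 - M/42 (g(M) = (M + 66)/(-78 + 36) = (66 + M)/(-42) = (66 + M)*(-1/42) = -11/7 - M/42)
(-26063 + 31772) + g(V(5)) = (-26063 + 31772) + (-11/7 - 1/42*(-⅔)) = 5709 + (-11/7 + 1/63) = 5709 - 14/9 = 51367/9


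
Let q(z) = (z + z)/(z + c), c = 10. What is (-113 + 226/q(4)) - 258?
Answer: 49/2 ≈ 24.500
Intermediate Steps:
q(z) = 2*z/(10 + z) (q(z) = (z + z)/(z + 10) = (2*z)/(10 + z) = 2*z/(10 + z))
(-113 + 226/q(4)) - 258 = (-113 + 226/((2*4/(10 + 4)))) - 258 = (-113 + 226/((2*4/14))) - 258 = (-113 + 226/((2*4*(1/14)))) - 258 = (-113 + 226/(4/7)) - 258 = (-113 + 226*(7/4)) - 258 = (-113 + 791/2) - 258 = 565/2 - 258 = 49/2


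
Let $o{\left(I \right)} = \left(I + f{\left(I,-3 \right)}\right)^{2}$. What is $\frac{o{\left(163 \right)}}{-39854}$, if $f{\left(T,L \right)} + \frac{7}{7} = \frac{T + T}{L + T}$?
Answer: $- \frac{172213129}{255065600} \approx -0.67517$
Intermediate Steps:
$f{\left(T,L \right)} = -1 + \frac{2 T}{L + T}$ ($f{\left(T,L \right)} = -1 + \frac{T + T}{L + T} = -1 + \frac{2 T}{L + T}$)
$o{\left(I \right)} = \left(I + \frac{3 + I}{-3 + I}\right)^{2}$ ($o{\left(I \right)} = \left(I + \frac{I - -3}{-3 + I}\right)^{2} = \left(I + \frac{I + 3}{-3 + I}\right)^{2} = \left(I + \frac{3 + I}{-3 + I}\right)^{2}$)
$\frac{o{\left(163 \right)}}{-39854} = \frac{\frac{1}{\left(-3 + 163\right)^{2}} \left(3 + 163 + 163 \left(-3 + 163\right)\right)^{2}}{-39854} = \frac{\left(3 + 163 + 163 \cdot 160\right)^{2}}{25600} \left(- \frac{1}{39854}\right) = \frac{\left(3 + 163 + 26080\right)^{2}}{25600} \left(- \frac{1}{39854}\right) = \frac{26246^{2}}{25600} \left(- \frac{1}{39854}\right) = \frac{1}{25600} \cdot 688852516 \left(- \frac{1}{39854}\right) = \frac{172213129}{6400} \left(- \frac{1}{39854}\right) = - \frac{172213129}{255065600}$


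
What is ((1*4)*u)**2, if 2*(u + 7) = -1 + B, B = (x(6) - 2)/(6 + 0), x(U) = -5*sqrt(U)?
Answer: 8614/9 + 920*sqrt(6)/9 ≈ 1207.5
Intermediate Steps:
B = -1/3 - 5*sqrt(6)/6 (B = (-5*sqrt(6) - 2)/(6 + 0) = (-2 - 5*sqrt(6))/6 = (-2 - 5*sqrt(6))*(1/6) = -1/3 - 5*sqrt(6)/6 ≈ -2.3746)
u = -23/3 - 5*sqrt(6)/12 (u = -7 + (-1 + (-1/3 - 5*sqrt(6)/6))/2 = -7 + (-4/3 - 5*sqrt(6)/6)/2 = -7 + (-2/3 - 5*sqrt(6)/12) = -23/3 - 5*sqrt(6)/12 ≈ -8.6873)
((1*4)*u)**2 = ((1*4)*(-23/3 - 5*sqrt(6)/12))**2 = (4*(-23/3 - 5*sqrt(6)/12))**2 = (-92/3 - 5*sqrt(6)/3)**2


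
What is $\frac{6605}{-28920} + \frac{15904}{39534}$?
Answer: $\frac{2209129}{12703592} \approx 0.1739$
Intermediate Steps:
$\frac{6605}{-28920} + \frac{15904}{39534} = 6605 \left(- \frac{1}{28920}\right) + 15904 \cdot \frac{1}{39534} = - \frac{1321}{5784} + \frac{7952}{19767} = \frac{2209129}{12703592}$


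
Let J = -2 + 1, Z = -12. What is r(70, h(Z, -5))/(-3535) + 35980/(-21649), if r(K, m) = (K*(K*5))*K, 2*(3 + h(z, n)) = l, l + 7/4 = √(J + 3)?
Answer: -1064434980/2186549 ≈ -486.81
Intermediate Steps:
J = -1
l = -7/4 + √2 (l = -7/4 + √(-1 + 3) = -7/4 + √2 ≈ -0.33579)
h(z, n) = -31/8 + √2/2 (h(z, n) = -3 + (-7/4 + √2)/2 = -3 + (-7/8 + √2/2) = -31/8 + √2/2)
r(K, m) = 5*K³ (r(K, m) = (K*(5*K))*K = (5*K²)*K = 5*K³)
r(70, h(Z, -5))/(-3535) + 35980/(-21649) = (5*70³)/(-3535) + 35980/(-21649) = (5*343000)*(-1/3535) + 35980*(-1/21649) = 1715000*(-1/3535) - 35980/21649 = -49000/101 - 35980/21649 = -1064434980/2186549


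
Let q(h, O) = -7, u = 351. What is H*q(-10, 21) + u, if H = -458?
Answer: 3557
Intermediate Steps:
H*q(-10, 21) + u = -458*(-7) + 351 = 3206 + 351 = 3557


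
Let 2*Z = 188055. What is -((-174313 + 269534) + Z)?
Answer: -378497/2 ≈ -1.8925e+5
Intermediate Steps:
Z = 188055/2 (Z = (½)*188055 = 188055/2 ≈ 94028.)
-((-174313 + 269534) + Z) = -((-174313 + 269534) + 188055/2) = -(95221 + 188055/2) = -1*378497/2 = -378497/2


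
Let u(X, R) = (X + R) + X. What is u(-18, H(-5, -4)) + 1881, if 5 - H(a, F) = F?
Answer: 1854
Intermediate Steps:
H(a, F) = 5 - F
u(X, R) = R + 2*X (u(X, R) = (R + X) + X = R + 2*X)
u(-18, H(-5, -4)) + 1881 = ((5 - 1*(-4)) + 2*(-18)) + 1881 = ((5 + 4) - 36) + 1881 = (9 - 36) + 1881 = -27 + 1881 = 1854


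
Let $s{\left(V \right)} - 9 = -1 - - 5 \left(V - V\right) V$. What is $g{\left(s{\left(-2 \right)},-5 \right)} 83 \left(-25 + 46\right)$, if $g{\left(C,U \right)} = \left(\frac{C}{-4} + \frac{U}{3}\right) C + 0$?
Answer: $-51128$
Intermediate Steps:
$s{\left(V \right)} = 8$ ($s{\left(V \right)} = 9 - \left(1 + - 5 \left(V - V\right) V\right) = 9 - \left(1 + \left(-5\right) 0 V\right) = 9 - \left(1 + 0 V\right) = 9 - 1 = 8$)
$g{\left(C,U \right)} = C \left(- \frac{C}{4} + \frac{U}{3}\right)$ ($g{\left(C,U \right)} = \left(C \left(- \frac{1}{4}\right) + U \frac{1}{3}\right) C + 0 = \left(- \frac{C}{4} + \frac{U}{3}\right) C + 0 = C \left(- \frac{C}{4} + \frac{U}{3}\right) + 0 = C \left(- \frac{C}{4} + \frac{U}{3}\right)$)
$g{\left(s{\left(-2 \right)},-5 \right)} 83 \left(-25 + 46\right) = \frac{1}{12} \cdot 8 \left(\left(-3\right) 8 + 4 \left(-5\right)\right) 83 \left(-25 + 46\right) = \frac{1}{12} \cdot 8 \left(-24 - 20\right) 83 \cdot 21 = \frac{1}{12} \cdot 8 \left(-44\right) 83 \cdot 21 = \left(- \frac{88}{3}\right) 83 \cdot 21 = \left(- \frac{7304}{3}\right) 21 = -51128$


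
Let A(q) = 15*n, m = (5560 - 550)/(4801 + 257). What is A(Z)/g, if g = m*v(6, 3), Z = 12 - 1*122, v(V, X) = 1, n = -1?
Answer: -2529/167 ≈ -15.144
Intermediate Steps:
Z = -110 (Z = 12 - 122 = -110)
m = 835/843 (m = 5010/5058 = 5010*(1/5058) = 835/843 ≈ 0.99051)
A(q) = -15 (A(q) = 15*(-1) = -15)
g = 835/843 (g = (835/843)*1 = 835/843 ≈ 0.99051)
A(Z)/g = -15/835/843 = -15*843/835 = -2529/167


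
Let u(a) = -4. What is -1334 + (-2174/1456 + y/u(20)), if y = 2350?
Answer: -1399939/728 ≈ -1923.0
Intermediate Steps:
-1334 + (-2174/1456 + y/u(20)) = -1334 + (-2174/1456 + 2350/(-4)) = -1334 + (-2174*1/1456 + 2350*(-¼)) = -1334 + (-1087/728 - 1175/2) = -1334 - 428787/728 = -1399939/728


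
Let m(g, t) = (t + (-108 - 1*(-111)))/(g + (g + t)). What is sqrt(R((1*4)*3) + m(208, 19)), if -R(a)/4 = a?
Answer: I*sqrt(9073230)/435 ≈ 6.9246*I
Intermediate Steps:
R(a) = -4*a
m(g, t) = (3 + t)/(t + 2*g) (m(g, t) = (t + (-108 + 111))/(t + 2*g) = (t + 3)/(t + 2*g) = (3 + t)/(t + 2*g))
sqrt(R((1*4)*3) + m(208, 19)) = sqrt(-4*1*4*3 + (3 + 19)/(19 + 2*208)) = sqrt(-16*3 + 22/(19 + 416)) = sqrt(-4*12 + 22/435) = sqrt(-48 + (1/435)*22) = sqrt(-48 + 22/435) = sqrt(-20858/435) = I*sqrt(9073230)/435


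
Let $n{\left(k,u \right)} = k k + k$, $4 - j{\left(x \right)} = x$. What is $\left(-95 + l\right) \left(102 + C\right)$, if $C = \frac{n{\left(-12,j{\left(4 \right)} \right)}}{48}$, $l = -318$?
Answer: $- \frac{173047}{4} \approx -43262.0$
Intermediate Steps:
$j{\left(x \right)} = 4 - x$
$n{\left(k,u \right)} = k + k^{2}$ ($n{\left(k,u \right)} = k^{2} + k = k + k^{2}$)
$C = \frac{11}{4}$ ($C = \frac{\left(-12\right) \left(1 - 12\right)}{48} = \left(-12\right) \left(-11\right) \frac{1}{48} = 132 \cdot \frac{1}{48} = \frac{11}{4} \approx 2.75$)
$\left(-95 + l\right) \left(102 + C\right) = \left(-95 - 318\right) \left(102 + \frac{11}{4}\right) = \left(-413\right) \frac{419}{4} = - \frac{173047}{4}$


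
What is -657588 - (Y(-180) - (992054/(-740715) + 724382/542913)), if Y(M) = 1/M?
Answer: -1057779755186505577/1608575211180 ≈ -6.5759e+5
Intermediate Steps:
-657588 - (Y(-180) - (992054/(-740715) + 724382/542913)) = -657588 - (1/(-180) - (992054/(-740715) + 724382/542913)) = -657588 - (-1/180 - (992054*(-1/740715) + 724382*(1/542913))) = -657588 - (-1/180 - (-992054/740715 + 724382/542913)) = -657588 - (-1/180 - 1*(-226488908/44682644755)) = -657588 - (-1/180 + 226488908/44682644755) = -657588 - 1*(-782928263/1608575211180) = -657588 + 782928263/1608575211180 = -1057779755186505577/1608575211180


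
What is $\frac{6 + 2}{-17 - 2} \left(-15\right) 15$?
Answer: $\frac{1800}{19} \approx 94.737$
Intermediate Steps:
$\frac{6 + 2}{-17 - 2} \left(-15\right) 15 = \frac{8}{-19} \left(-15\right) 15 = 8 \left(- \frac{1}{19}\right) \left(-15\right) 15 = \left(- \frac{8}{19}\right) \left(-15\right) 15 = \frac{120}{19} \cdot 15 = \frac{1800}{19}$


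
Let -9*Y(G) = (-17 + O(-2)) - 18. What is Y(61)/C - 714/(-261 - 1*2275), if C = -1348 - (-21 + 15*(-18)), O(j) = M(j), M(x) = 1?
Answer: 3353029/12062484 ≈ 0.27797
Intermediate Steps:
O(j) = 1
Y(G) = 34/9 (Y(G) = -((-17 + 1) - 18)/9 = -(-16 - 18)/9 = -1/9*(-34) = 34/9)
C = -1057 (C = -1348 - (-21 - 270) = -1348 - 1*(-291) = -1348 + 291 = -1057)
Y(61)/C - 714/(-261 - 1*2275) = (34/9)/(-1057) - 714/(-261 - 1*2275) = (34/9)*(-1/1057) - 714/(-261 - 2275) = -34/9513 - 714/(-2536) = -34/9513 - 714*(-1/2536) = -34/9513 + 357/1268 = 3353029/12062484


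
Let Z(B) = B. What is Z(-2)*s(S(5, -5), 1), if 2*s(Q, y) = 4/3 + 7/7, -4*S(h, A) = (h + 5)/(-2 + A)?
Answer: -7/3 ≈ -2.3333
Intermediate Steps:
S(h, A) = -(5 + h)/(4*(-2 + A)) (S(h, A) = -(h + 5)/(4*(-2 + A)) = -(5 + h)/(4*(-2 + A)))
s(Q, y) = 7/6 (s(Q, y) = (4/3 + 7/7)/2 = (4*(⅓) + 7*(⅐))/2 = (4/3 + 1)/2 = (½)*(7/3) = 7/6)
Z(-2)*s(S(5, -5), 1) = -2*7/6 = -7/3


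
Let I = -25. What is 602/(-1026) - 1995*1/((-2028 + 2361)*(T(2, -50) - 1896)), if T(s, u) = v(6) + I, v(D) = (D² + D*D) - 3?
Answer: -20512009/35152812 ≈ -0.58351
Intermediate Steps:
v(D) = -3 + 2*D² (v(D) = (D² + D²) - 3 = 2*D² - 3 = -3 + 2*D²)
T(s, u) = 44 (T(s, u) = (-3 + 2*6²) - 25 = (-3 + 2*36) - 25 = (-3 + 72) - 25 = 69 - 25 = 44)
602/(-1026) - 1995*1/((-2028 + 2361)*(T(2, -50) - 1896)) = 602/(-1026) - 1995*1/((-2028 + 2361)*(44 - 1896)) = 602*(-1/1026) - 1995/(333*(-1852)) = -301/513 - 1995/(-616716) = -301/513 - 1995*(-1/616716) = -301/513 + 665/205572 = -20512009/35152812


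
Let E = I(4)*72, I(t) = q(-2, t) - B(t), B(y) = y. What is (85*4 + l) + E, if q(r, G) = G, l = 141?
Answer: 481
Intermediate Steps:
I(t) = 0 (I(t) = t - t = 0)
E = 0 (E = 0*72 = 0)
(85*4 + l) + E = (85*4 + 141) + 0 = (340 + 141) + 0 = 481 + 0 = 481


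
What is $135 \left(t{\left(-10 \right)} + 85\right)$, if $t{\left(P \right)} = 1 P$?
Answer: $10125$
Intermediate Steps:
$t{\left(P \right)} = P$
$135 \left(t{\left(-10 \right)} + 85\right) = 135 \left(-10 + 85\right) = 135 \cdot 75 = 10125$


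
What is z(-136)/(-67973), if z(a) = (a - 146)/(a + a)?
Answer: -141/9244328 ≈ -1.5253e-5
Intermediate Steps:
z(a) = (-146 + a)/(2*a) (z(a) = (-146 + a)/((2*a)) = (-146 + a)*(1/(2*a)) = (-146 + a)/(2*a))
z(-136)/(-67973) = ((½)*(-146 - 136)/(-136))/(-67973) = ((½)*(-1/136)*(-282))*(-1/67973) = (141/136)*(-1/67973) = -141/9244328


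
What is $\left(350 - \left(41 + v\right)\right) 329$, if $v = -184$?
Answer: $162197$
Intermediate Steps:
$\left(350 - \left(41 + v\right)\right) 329 = \left(350 - -143\right) 329 = \left(350 + \left(-41 + 184\right)\right) 329 = \left(350 + 143\right) 329 = 493 \cdot 329 = 162197$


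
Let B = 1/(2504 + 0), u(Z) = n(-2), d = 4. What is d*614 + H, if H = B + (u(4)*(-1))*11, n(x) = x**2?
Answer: 6039649/2504 ≈ 2412.0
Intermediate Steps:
u(Z) = 4 (u(Z) = (-2)**2 = 4)
B = 1/2504 ≈ 0.00039936
H = -110175/2504 (H = 1/2504 + (4*(-1))*11 = 1/2504 - 4*11 = 1/2504 - 44 = -110175/2504 ≈ -44.000)
d*614 + H = 4*614 - 110175/2504 = 2456 - 110175/2504 = 6039649/2504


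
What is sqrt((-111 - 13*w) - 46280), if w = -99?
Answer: 4*I*sqrt(2819) ≈ 212.38*I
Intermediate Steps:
sqrt((-111 - 13*w) - 46280) = sqrt((-111 - 13*(-99)) - 46280) = sqrt((-111 + 1287) - 46280) = sqrt(1176 - 46280) = sqrt(-45104) = 4*I*sqrt(2819)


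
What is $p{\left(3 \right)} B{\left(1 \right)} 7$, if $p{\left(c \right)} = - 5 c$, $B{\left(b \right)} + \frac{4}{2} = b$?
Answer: $105$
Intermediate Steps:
$B{\left(b \right)} = -2 + b$
$p{\left(3 \right)} B{\left(1 \right)} 7 = \left(-5\right) 3 \left(-2 + 1\right) 7 = \left(-15\right) \left(-1\right) 7 = 15 \cdot 7 = 105$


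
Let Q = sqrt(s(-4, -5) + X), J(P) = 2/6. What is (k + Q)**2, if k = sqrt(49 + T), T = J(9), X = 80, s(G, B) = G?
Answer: 376/3 + 8*sqrt(2109)/3 ≈ 247.80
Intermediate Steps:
J(P) = 1/3 (J(P) = 2*(1/6) = 1/3)
T = 1/3 ≈ 0.33333
k = 2*sqrt(111)/3 (k = sqrt(49 + 1/3) = sqrt(148/3) = 2*sqrt(111)/3 ≈ 7.0238)
Q = 2*sqrt(19) (Q = sqrt(-4 + 80) = sqrt(76) = 2*sqrt(19) ≈ 8.7178)
(k + Q)**2 = (2*sqrt(111)/3 + 2*sqrt(19))**2 = (2*sqrt(19) + 2*sqrt(111)/3)**2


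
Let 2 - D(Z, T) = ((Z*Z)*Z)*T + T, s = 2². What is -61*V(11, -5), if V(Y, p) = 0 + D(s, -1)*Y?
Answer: -44957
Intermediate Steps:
s = 4
D(Z, T) = 2 - T - T*Z³ (D(Z, T) = 2 - (((Z*Z)*Z)*T + T) = 2 - ((Z²*Z)*T + T) = 2 - (Z³*T + T) = 2 - (T*Z³ + T) = 2 - (T + T*Z³) = 2 + (-T - T*Z³) = 2 - T - T*Z³)
V(Y, p) = 67*Y (V(Y, p) = 0 + (2 - 1*(-1) - 1*(-1)*4³)*Y = 0 + (2 + 1 - 1*(-1)*64)*Y = 0 + (2 + 1 + 64)*Y = 0 + 67*Y = 67*Y)
-61*V(11, -5) = -4087*11 = -61*737 = -44957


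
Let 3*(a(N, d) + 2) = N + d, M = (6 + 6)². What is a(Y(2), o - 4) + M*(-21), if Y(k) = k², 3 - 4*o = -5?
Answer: -9076/3 ≈ -3025.3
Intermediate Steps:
o = 2 (o = ¾ - ¼*(-5) = ¾ + 5/4 = 2)
M = 144 (M = 12² = 144)
a(N, d) = -2 + N/3 + d/3 (a(N, d) = -2 + (N + d)/3 = -2 + (N/3 + d/3) = -2 + N/3 + d/3)
a(Y(2), o - 4) + M*(-21) = (-2 + (⅓)*2² + (2 - 4)/3) + 144*(-21) = (-2 + (⅓)*4 + (⅓)*(-2)) - 3024 = (-2 + 4/3 - ⅔) - 3024 = -4/3 - 3024 = -9076/3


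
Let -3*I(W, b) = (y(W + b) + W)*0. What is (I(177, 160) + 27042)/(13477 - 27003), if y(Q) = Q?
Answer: -13521/6763 ≈ -1.9993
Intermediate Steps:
I(W, b) = 0 (I(W, b) = -((W + b) + W)*0/3 = -(b + 2*W)*0/3 = -1/3*0 = 0)
(I(177, 160) + 27042)/(13477 - 27003) = (0 + 27042)/(13477 - 27003) = 27042/(-13526) = 27042*(-1/13526) = -13521/6763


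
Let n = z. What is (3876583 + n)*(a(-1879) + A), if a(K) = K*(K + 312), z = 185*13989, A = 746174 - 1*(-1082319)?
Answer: 30854550645528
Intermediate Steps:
A = 1828493 (A = 746174 + 1082319 = 1828493)
z = 2587965
n = 2587965
a(K) = K*(312 + K)
(3876583 + n)*(a(-1879) + A) = (3876583 + 2587965)*(-1879*(312 - 1879) + 1828493) = 6464548*(-1879*(-1567) + 1828493) = 6464548*(2944393 + 1828493) = 6464548*4772886 = 30854550645528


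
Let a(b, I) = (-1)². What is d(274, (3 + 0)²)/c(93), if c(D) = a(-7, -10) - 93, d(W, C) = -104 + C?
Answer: 95/92 ≈ 1.0326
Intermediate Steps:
a(b, I) = 1
c(D) = -92 (c(D) = 1 - 93 = -92)
d(274, (3 + 0)²)/c(93) = (-104 + (3 + 0)²)/(-92) = (-104 + 3²)*(-1/92) = (-104 + 9)*(-1/92) = -95*(-1/92) = 95/92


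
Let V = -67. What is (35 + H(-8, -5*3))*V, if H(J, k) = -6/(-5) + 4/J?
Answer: -23919/10 ≈ -2391.9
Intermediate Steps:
H(J, k) = 6/5 + 4/J (H(J, k) = -6*(-⅕) + 4/J = 6/5 + 4/J)
(35 + H(-8, -5*3))*V = (35 + (6/5 + 4/(-8)))*(-67) = (35 + (6/5 + 4*(-⅛)))*(-67) = (35 + (6/5 - ½))*(-67) = (35 + 7/10)*(-67) = (357/10)*(-67) = -23919/10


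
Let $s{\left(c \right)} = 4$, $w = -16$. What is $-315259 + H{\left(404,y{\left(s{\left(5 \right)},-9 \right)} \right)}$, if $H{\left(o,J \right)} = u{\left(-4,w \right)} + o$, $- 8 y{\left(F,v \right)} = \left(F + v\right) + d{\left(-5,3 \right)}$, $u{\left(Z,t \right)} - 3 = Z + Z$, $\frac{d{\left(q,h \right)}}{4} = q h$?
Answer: $-314860$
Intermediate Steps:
$d{\left(q,h \right)} = 4 h q$ ($d{\left(q,h \right)} = 4 q h = 4 h q$)
$u{\left(Z,t \right)} = 3 + 2 Z$ ($u{\left(Z,t \right)} = 3 + \left(Z + Z\right) = 3 + 2 Z$)
$y{\left(F,v \right)} = \frac{15}{2} - \frac{F}{8} - \frac{v}{8}$ ($y{\left(F,v \right)} = - \frac{\left(F + v\right) + 4 \cdot 3 \left(-5\right)}{8} = - \frac{\left(F + v\right) - 60}{8} = - \frac{-60 + F + v}{8} = \frac{15}{2} - \frac{F}{8} - \frac{v}{8}$)
$H{\left(o,J \right)} = -5 + o$ ($H{\left(o,J \right)} = \left(3 + 2 \left(-4\right)\right) + o = \left(3 - 8\right) + o = -5 + o$)
$-315259 + H{\left(404,y{\left(s{\left(5 \right)},-9 \right)} \right)} = -315259 + \left(-5 + 404\right) = -315259 + 399 = -314860$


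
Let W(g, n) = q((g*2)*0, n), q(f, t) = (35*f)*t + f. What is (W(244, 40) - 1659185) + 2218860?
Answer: 559675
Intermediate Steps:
q(f, t) = f + 35*f*t (q(f, t) = 35*f*t + f = f + 35*f*t)
W(g, n) = 0 (W(g, n) = ((g*2)*0)*(1 + 35*n) = ((2*g)*0)*(1 + 35*n) = 0*(1 + 35*n) = 0)
(W(244, 40) - 1659185) + 2218860 = (0 - 1659185) + 2218860 = -1659185 + 2218860 = 559675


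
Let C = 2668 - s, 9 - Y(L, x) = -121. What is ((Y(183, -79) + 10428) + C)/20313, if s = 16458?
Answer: -3232/20313 ≈ -0.15911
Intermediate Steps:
Y(L, x) = 130 (Y(L, x) = 9 - 1*(-121) = 9 + 121 = 130)
C = -13790 (C = 2668 - 1*16458 = 2668 - 16458 = -13790)
((Y(183, -79) + 10428) + C)/20313 = ((130 + 10428) - 13790)/20313 = (10558 - 13790)*(1/20313) = -3232*1/20313 = -3232/20313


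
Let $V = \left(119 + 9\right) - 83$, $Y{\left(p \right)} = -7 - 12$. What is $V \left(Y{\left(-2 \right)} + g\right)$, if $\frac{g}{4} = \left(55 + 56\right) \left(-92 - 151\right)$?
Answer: $-4855995$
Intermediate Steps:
$Y{\left(p \right)} = -19$ ($Y{\left(p \right)} = -7 - 12 = -19$)
$V = 45$ ($V = 128 - 83 = 45$)
$g = -107892$ ($g = 4 \left(55 + 56\right) \left(-92 - 151\right) = 4 \cdot 111 \left(-243\right) = 4 \left(-26973\right) = -107892$)
$V \left(Y{\left(-2 \right)} + g\right) = 45 \left(-19 - 107892\right) = 45 \left(-107911\right) = -4855995$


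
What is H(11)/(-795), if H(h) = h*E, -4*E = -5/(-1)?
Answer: 11/636 ≈ 0.017296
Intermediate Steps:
E = -5/4 (E = -(-5)/(4*(-1)) = -(-5)*(-1)/4 = -¼*5 = -5/4 ≈ -1.2500)
H(h) = -5*h/4 (H(h) = h*(-5/4) = -5*h/4)
H(11)/(-795) = -5/4*11/(-795) = -55/4*(-1/795) = 11/636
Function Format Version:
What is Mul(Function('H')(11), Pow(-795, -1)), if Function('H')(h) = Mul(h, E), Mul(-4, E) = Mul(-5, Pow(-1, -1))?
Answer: Rational(11, 636) ≈ 0.017296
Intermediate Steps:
E = Rational(-5, 4) (E = Mul(Rational(-1, 4), Mul(-5, Pow(-1, -1))) = Mul(Rational(-1, 4), Mul(-5, -1)) = Mul(Rational(-1, 4), 5) = Rational(-5, 4) ≈ -1.2500)
Function('H')(h) = Mul(Rational(-5, 4), h) (Function('H')(h) = Mul(h, Rational(-5, 4)) = Mul(Rational(-5, 4), h))
Mul(Function('H')(11), Pow(-795, -1)) = Mul(Mul(Rational(-5, 4), 11), Pow(-795, -1)) = Mul(Rational(-55, 4), Rational(-1, 795)) = Rational(11, 636)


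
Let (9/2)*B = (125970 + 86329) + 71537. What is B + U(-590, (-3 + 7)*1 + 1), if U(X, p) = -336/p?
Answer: 945112/15 ≈ 63007.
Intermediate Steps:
B = 189224/3 (B = 2*((125970 + 86329) + 71537)/9 = 2*(212299 + 71537)/9 = (2/9)*283836 = 189224/3 ≈ 63075.)
B + U(-590, (-3 + 7)*1 + 1) = 189224/3 - 336/((-3 + 7)*1 + 1) = 189224/3 - 336/(4*1 + 1) = 189224/3 - 336/(4 + 1) = 189224/3 - 336/5 = 945112/15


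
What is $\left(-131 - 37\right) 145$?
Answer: $-24360$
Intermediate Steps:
$\left(-131 - 37\right) 145 = \left(-168\right) 145 = -24360$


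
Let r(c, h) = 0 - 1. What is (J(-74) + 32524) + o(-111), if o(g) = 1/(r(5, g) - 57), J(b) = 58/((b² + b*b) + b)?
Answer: 10260082331/315462 ≈ 32524.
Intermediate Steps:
J(b) = 58/(b + 2*b²) (J(b) = 58/((b² + b²) + b) = 58/(2*b² + b) = 58/(b + 2*b²))
r(c, h) = -1
o(g) = -1/58 (o(g) = 1/(-1 - 57) = 1/(-58) = -1/58)
(J(-74) + 32524) + o(-111) = (58/(-74*(1 + 2*(-74))) + 32524) - 1/58 = (58*(-1/74)/(1 - 148) + 32524) - 1/58 = (58*(-1/74)/(-147) + 32524) - 1/58 = (58*(-1/74)*(-1/147) + 32524) - 1/58 = (29/5439 + 32524) - 1/58 = 176898065/5439 - 1/58 = 10260082331/315462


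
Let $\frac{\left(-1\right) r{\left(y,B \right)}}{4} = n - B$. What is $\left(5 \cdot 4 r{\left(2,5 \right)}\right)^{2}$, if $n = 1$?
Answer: $102400$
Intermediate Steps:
$r{\left(y,B \right)} = -4 + 4 B$ ($r{\left(y,B \right)} = - 4 \left(1 - B\right) = -4 + 4 B$)
$\left(5 \cdot 4 r{\left(2,5 \right)}\right)^{2} = \left(5 \cdot 4 \left(-4 + 4 \cdot 5\right)\right)^{2} = \left(20 \left(-4 + 20\right)\right)^{2} = \left(20 \cdot 16\right)^{2} = 320^{2} = 102400$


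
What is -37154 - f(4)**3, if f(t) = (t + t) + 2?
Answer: -38154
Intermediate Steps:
f(t) = 2 + 2*t (f(t) = 2*t + 2 = 2 + 2*t)
-37154 - f(4)**3 = -37154 - (2 + 2*4)**3 = -37154 - (2 + 8)**3 = -37154 - 1*10**3 = -37154 - 1*1000 = -37154 - 1000 = -38154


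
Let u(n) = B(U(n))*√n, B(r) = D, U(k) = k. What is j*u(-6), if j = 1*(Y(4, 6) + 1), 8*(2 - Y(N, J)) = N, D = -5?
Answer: -25*I*√6/2 ≈ -30.619*I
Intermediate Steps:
B(r) = -5
Y(N, J) = 2 - N/8
u(n) = -5*√n
j = 5/2 (j = 1*((2 - ⅛*4) + 1) = 1*((2 - ½) + 1) = 1*(3/2 + 1) = 1*(5/2) = 5/2 ≈ 2.5000)
j*u(-6) = 5*(-5*I*√6)/2 = -25*I*√6/2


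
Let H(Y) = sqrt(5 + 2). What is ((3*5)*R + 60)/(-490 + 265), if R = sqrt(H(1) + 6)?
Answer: -4/15 - sqrt(6 + sqrt(7))/15 ≈ -0.46269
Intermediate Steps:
H(Y) = sqrt(7)
R = sqrt(6 + sqrt(7)) (R = sqrt(sqrt(7) + 6) = sqrt(6 + sqrt(7)) ≈ 2.9404)
((3*5)*R + 60)/(-490 + 265) = ((3*5)*sqrt(6 + sqrt(7)) + 60)/(-490 + 265) = (15*sqrt(6 + sqrt(7)) + 60)/(-225) = (60 + 15*sqrt(6 + sqrt(7)))*(-1/225) = -4/15 - sqrt(6 + sqrt(7))/15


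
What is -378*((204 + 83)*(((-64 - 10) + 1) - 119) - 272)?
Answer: 20932128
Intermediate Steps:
-378*((204 + 83)*(((-64 - 10) + 1) - 119) - 272) = -378*(287*((-74 + 1) - 119) - 272) = -378*(287*(-73 - 119) - 272) = -378*(287*(-192) - 272) = -378*(-55104 - 272) = -378*(-55376) = 20932128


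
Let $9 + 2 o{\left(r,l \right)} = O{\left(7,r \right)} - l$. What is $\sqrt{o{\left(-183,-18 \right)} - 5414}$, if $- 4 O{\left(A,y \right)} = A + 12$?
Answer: $\frac{i \sqrt{86590}}{4} \approx 73.565 i$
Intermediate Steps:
$O{\left(A,y \right)} = -3 - \frac{A}{4}$ ($O{\left(A,y \right)} = - \frac{A + 12}{4} = - \frac{12 + A}{4} = -3 - \frac{A}{4}$)
$o{\left(r,l \right)} = - \frac{55}{8} - \frac{l}{2}$ ($o{\left(r,l \right)} = - \frac{9}{2} + \frac{\left(-3 - \frac{7}{4}\right) - l}{2} = - \frac{9}{2} + \frac{- \frac{19}{4} - l}{2} = - \frac{9}{2} - \left(\frac{19}{8} + \frac{l}{2}\right) = - \frac{55}{8} - \frac{l}{2}$)
$\sqrt{o{\left(-183,-18 \right)} - 5414} = \sqrt{\left(- \frac{55}{8} - -9\right) - 5414} = \sqrt{\left(- \frac{55}{8} + 9\right) - 5414} = \sqrt{\frac{17}{8} - 5414} = \sqrt{- \frac{43295}{8}} = \frac{i \sqrt{86590}}{4}$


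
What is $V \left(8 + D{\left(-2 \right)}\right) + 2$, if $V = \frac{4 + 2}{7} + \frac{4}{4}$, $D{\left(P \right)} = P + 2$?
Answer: $\frac{118}{7} \approx 16.857$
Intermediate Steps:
$D{\left(P \right)} = 2 + P$
$V = \frac{13}{7}$ ($V = 6 \cdot \frac{1}{7} + 4 \cdot \frac{1}{4} = \frac{6}{7} + 1 = \frac{13}{7} \approx 1.8571$)
$V \left(8 + D{\left(-2 \right)}\right) + 2 = \frac{13 \left(8 + \left(2 - 2\right)\right)}{7} + 2 = \frac{13 \left(8 + 0\right)}{7} + 2 = \frac{13}{7} \cdot 8 + 2 = \frac{104}{7} + 2 = \frac{118}{7}$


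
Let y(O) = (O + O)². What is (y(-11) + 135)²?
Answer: 383161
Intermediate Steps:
y(O) = 4*O² (y(O) = (2*O)² = 4*O²)
(y(-11) + 135)² = (4*(-11)² + 135)² = (4*121 + 135)² = (484 + 135)² = 619² = 383161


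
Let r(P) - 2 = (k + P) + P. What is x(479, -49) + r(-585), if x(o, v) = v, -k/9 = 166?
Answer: -2711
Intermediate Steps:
k = -1494 (k = -9*166 = -1494)
r(P) = -1492 + 2*P (r(P) = 2 + ((-1494 + P) + P) = 2 + (-1494 + 2*P) = -1492 + 2*P)
x(479, -49) + r(-585) = -49 + (-1492 + 2*(-585)) = -49 + (-1492 - 1170) = -49 - 2662 = -2711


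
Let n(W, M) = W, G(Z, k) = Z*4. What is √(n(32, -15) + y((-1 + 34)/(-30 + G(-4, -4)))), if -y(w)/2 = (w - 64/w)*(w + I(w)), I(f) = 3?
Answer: I*√95244798/506 ≈ 19.287*I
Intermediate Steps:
G(Z, k) = 4*Z
y(w) = -2*(3 + w)*(w - 64/w) (y(w) = -2*(w - 64/w)*(w + 3) = -2*(w - 64/w)*(3 + w) = -2*(3 + w)*(w - 64/w))
√(n(32, -15) + y((-1 + 34)/(-30 + G(-4, -4)))) = √(32 + (128 - 6*(-1 + 34)/(-30 + 4*(-4)) - 2*(-1 + 34)²/(-30 + 4*(-4))² + 384/(((-1 + 34)/(-30 + 4*(-4)))))) = √(32 + (128 - 198/(-30 - 16) - 2*1089/(-30 - 16)² + 384/((33/(-30 - 16))))) = √(32 + (128 - 198/(-46) - 2*(33/(-46))² + 384/((33/(-46))))) = √(32 + (128 - 198*(-1)/46 - 2*(33*(-1/46))² + 384/((33*(-1/46))))) = √(32 + (128 - 6*(-33/46) - 2*(-33/46)² + 384/(-33/46))) = √(32 + (128 + 99/23 - 2*1089/2116 + 384*(-46/33))) = √(32 + (128 + 99/23 - 1089/1058 - 5888/11)) = √(32 - 4701725/11638) = √(-4329309/11638) = I*√95244798/506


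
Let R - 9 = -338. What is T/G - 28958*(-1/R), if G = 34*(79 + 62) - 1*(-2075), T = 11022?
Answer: -195286264/2259901 ≈ -86.414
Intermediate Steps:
R = -329 (R = 9 - 338 = -329)
G = 6869 (G = 34*141 + 2075 = 4794 + 2075 = 6869)
T/G - 28958*(-1/R) = 11022/6869 - 28958/((-1*(-329))) = 11022*(1/6869) - 28958/329 = 11022/6869 - 28958*1/329 = 11022/6869 - 28958/329 = -195286264/2259901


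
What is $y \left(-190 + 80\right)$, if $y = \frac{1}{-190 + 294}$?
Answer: $- \frac{55}{52} \approx -1.0577$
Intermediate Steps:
$y = \frac{1}{104} \approx 0.0096154$
$y \left(-190 + 80\right) = \frac{-190 + 80}{104} = \frac{1}{104} \left(-110\right) = - \frac{55}{52}$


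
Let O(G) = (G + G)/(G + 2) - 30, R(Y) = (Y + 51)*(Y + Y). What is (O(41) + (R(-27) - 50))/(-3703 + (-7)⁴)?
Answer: 953/903 ≈ 1.0554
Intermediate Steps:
R(Y) = 2*Y*(51 + Y) (R(Y) = (51 + Y)*(2*Y) = 2*Y*(51 + Y))
O(G) = -30 + 2*G/(2 + G) (O(G) = (2*G)/(2 + G) - 30 = 2*G/(2 + G) - 30 = -30 + 2*G/(2 + G))
(O(41) + (R(-27) - 50))/(-3703 + (-7)⁴) = (4*(-15 - 7*41)/(2 + 41) + (2*(-27)*(51 - 27) - 50))/(-3703 + (-7)⁴) = (4*(-15 - 287)/43 + (2*(-27)*24 - 50))/(-3703 + 2401) = (4*(1/43)*(-302) + (-1296 - 50))/(-1302) = (-1208/43 - 1346)*(-1/1302) = -59086/43*(-1/1302) = 953/903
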